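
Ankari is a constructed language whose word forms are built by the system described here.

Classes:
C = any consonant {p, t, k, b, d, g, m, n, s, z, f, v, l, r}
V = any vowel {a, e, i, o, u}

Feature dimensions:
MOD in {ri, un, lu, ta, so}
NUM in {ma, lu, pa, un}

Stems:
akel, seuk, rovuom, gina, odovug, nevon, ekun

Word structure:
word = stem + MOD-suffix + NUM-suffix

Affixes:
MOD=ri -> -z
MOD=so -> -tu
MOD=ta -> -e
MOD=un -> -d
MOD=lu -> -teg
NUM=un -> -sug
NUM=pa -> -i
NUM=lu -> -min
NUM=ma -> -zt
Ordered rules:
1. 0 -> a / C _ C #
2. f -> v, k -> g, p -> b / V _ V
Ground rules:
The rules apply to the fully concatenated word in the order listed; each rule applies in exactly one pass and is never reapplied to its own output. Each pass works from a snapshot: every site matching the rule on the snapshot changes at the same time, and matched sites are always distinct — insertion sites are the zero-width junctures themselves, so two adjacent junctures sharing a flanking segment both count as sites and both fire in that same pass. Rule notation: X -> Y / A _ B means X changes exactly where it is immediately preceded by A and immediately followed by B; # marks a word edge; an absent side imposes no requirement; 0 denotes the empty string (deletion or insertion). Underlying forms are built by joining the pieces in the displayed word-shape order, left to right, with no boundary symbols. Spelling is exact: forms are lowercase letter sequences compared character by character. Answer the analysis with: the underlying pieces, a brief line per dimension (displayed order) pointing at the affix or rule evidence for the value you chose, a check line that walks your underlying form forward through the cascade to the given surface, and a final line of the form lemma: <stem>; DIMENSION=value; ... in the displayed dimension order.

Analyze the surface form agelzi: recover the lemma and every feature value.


underlying: akel-z-i
MOD=ri - signalled by the affix -z
NUM=pa - signalled by the affix -i
check: akelzi -> akelzi -> agelzi
lemma: akel; MOD=ri; NUM=pa


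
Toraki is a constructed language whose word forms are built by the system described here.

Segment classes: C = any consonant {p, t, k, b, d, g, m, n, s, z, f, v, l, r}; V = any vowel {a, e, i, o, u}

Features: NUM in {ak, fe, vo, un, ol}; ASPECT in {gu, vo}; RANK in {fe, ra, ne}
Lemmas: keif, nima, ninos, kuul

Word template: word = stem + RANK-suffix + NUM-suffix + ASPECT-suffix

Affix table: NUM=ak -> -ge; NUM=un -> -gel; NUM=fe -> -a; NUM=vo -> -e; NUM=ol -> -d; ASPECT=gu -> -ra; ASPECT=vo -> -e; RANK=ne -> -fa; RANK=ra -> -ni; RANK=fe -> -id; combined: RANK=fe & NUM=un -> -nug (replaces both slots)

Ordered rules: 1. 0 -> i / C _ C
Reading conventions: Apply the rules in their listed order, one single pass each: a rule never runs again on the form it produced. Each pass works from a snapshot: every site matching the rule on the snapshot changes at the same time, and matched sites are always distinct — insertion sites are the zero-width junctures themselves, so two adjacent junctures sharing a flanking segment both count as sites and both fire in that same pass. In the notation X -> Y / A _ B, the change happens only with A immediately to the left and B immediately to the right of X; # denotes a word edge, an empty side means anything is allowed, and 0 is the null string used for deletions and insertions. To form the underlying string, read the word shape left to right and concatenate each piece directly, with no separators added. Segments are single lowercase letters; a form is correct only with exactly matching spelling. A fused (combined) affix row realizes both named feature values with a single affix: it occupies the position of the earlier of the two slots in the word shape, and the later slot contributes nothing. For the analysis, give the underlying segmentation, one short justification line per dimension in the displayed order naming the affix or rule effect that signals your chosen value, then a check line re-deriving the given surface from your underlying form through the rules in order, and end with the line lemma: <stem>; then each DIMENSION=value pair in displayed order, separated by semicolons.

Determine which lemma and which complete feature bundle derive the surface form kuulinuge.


underlying: kuul-nug-e
NUM=un - signalled by the combined affix row
ASPECT=vo - signalled by the affix -e
RANK=fe - signalled by the combined affix row
check: kuulnuge -> kuulinuge
lemma: kuul; NUM=un; ASPECT=vo; RANK=fe


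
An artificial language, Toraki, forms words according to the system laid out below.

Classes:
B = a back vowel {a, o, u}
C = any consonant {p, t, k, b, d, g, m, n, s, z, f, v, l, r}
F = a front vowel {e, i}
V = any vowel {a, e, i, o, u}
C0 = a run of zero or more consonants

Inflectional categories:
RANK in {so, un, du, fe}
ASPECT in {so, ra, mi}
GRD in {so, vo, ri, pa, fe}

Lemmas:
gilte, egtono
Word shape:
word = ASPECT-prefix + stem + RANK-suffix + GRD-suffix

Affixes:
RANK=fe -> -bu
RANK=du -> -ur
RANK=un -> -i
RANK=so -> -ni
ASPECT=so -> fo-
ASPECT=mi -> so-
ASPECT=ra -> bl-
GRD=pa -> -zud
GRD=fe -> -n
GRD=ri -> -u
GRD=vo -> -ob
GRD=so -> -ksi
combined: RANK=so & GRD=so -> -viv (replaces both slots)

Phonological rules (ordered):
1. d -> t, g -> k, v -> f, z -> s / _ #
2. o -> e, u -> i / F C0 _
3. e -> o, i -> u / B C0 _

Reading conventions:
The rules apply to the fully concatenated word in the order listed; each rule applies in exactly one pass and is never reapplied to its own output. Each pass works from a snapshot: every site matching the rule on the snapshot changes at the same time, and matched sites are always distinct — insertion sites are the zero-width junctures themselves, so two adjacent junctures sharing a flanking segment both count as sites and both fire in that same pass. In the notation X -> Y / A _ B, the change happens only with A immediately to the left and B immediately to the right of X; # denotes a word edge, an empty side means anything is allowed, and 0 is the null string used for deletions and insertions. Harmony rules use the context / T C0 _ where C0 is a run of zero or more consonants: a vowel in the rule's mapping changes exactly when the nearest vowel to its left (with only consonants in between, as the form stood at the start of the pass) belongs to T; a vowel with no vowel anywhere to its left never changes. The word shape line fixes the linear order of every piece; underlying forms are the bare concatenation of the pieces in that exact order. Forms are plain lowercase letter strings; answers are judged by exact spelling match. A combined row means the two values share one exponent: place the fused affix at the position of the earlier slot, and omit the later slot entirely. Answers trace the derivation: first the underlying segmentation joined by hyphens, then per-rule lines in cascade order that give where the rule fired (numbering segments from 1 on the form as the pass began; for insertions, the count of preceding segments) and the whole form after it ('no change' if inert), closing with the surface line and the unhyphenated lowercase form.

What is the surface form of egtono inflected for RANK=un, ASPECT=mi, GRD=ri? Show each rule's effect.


underlying: so-egtono-i-u
1. d -> t, g -> k, v -> f, z -> s / _ #: no change
2. o -> e, u -> i / F C0 _: fires at position(s) 6, 10: soegtenoii
3. e -> o, i -> u / B C0 _: fires at position(s) 3, 9: soogtenoui
surface: soogtenoui


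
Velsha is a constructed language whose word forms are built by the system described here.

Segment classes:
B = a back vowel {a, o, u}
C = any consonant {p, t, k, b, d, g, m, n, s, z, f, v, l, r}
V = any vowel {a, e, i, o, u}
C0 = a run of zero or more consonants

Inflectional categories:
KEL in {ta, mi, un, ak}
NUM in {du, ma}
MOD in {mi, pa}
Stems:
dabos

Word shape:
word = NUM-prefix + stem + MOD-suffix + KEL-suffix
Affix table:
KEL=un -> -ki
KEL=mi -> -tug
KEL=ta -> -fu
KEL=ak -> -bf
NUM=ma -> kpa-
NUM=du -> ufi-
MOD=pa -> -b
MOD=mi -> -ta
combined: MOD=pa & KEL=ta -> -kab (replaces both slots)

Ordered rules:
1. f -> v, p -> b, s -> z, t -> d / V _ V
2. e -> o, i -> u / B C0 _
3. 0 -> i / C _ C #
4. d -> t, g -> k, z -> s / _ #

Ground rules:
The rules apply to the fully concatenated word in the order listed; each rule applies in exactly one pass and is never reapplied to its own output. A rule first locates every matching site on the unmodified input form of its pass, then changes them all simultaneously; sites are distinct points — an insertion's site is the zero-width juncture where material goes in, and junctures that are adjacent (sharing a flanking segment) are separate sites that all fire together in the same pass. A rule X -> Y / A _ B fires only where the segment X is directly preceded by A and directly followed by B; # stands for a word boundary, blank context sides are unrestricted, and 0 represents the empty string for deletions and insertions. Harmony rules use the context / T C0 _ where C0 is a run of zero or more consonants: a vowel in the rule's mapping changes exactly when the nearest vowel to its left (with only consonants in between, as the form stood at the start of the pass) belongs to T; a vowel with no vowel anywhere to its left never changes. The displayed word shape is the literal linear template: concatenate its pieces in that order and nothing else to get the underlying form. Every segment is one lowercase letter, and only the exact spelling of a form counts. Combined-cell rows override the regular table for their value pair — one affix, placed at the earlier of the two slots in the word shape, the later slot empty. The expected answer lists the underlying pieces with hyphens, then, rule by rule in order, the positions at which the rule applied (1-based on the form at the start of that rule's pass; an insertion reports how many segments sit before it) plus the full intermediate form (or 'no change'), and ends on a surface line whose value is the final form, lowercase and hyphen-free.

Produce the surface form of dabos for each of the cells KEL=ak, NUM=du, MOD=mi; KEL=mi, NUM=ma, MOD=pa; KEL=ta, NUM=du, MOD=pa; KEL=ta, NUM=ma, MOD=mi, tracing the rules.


cell KEL=ak, NUM=du, MOD=mi:
underlying: ufi-dabos-ta-bf
1. f -> v, p -> b, s -> z, t -> d / V _ V: fires at position(s) 2: uvidabostabf
2. e -> o, i -> u / B C0 _: fires at position(s) 3: uvudabostabf
3. 0 -> i / C _ C #: inserts after position(s) 11: uvudabostabif
4. d -> t, g -> k, z -> s / _ #: no change
surface: uvudabostabif

cell KEL=mi, NUM=ma, MOD=pa:
underlying: kpa-dabos-b-tug
1. f -> v, p -> b, s -> z, t -> d / V _ V: no change
2. e -> o, i -> u / B C0 _: no change
3. 0 -> i / C _ C #: no change
4. d -> t, g -> k, z -> s / _ #: fires at position(s) 12: kpadabosbtuk
surface: kpadabosbtuk

cell KEL=ta, NUM=du, MOD=pa:
underlying: ufi-dabos-kab
1. f -> v, p -> b, s -> z, t -> d / V _ V: fires at position(s) 2: uvidaboskab
2. e -> o, i -> u / B C0 _: fires at position(s) 3: uvudaboskab
3. 0 -> i / C _ C #: no change
4. d -> t, g -> k, z -> s / _ #: no change
surface: uvudaboskab

cell KEL=ta, NUM=ma, MOD=mi:
underlying: kpa-dabos-ta-fu
1. f -> v, p -> b, s -> z, t -> d / V _ V: fires at position(s) 11: kpadabostavu
2. e -> o, i -> u / B C0 _: no change
3. 0 -> i / C _ C #: no change
4. d -> t, g -> k, z -> s / _ #: no change
surface: kpadabostavu


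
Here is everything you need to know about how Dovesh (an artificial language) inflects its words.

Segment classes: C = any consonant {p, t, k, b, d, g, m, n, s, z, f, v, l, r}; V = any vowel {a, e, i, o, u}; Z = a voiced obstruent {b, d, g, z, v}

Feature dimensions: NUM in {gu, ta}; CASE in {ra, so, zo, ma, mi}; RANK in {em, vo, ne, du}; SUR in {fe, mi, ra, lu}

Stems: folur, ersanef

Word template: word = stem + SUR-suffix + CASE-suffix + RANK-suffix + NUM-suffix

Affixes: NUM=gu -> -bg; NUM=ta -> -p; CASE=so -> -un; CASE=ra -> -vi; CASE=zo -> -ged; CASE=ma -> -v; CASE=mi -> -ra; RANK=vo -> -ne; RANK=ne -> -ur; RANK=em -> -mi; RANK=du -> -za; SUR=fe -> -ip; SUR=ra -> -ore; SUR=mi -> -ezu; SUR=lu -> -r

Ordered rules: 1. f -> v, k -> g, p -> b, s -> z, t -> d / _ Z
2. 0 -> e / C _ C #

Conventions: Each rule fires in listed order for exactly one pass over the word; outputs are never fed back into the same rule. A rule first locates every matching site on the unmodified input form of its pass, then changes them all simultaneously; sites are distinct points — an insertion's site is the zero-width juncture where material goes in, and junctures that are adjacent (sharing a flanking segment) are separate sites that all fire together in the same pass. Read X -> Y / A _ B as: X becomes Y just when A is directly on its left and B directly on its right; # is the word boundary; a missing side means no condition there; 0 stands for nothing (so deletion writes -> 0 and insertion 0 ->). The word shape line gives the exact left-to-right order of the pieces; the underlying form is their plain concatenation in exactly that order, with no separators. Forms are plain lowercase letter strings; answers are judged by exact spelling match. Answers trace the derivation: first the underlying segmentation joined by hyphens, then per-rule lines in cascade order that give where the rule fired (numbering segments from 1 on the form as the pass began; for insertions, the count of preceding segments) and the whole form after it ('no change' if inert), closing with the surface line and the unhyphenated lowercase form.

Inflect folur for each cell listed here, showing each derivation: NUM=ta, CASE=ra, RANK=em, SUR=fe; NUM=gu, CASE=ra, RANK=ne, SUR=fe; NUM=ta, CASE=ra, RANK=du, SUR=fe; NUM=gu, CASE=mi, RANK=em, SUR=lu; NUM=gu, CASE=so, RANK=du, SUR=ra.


cell NUM=ta, CASE=ra, RANK=em, SUR=fe:
underlying: folur-ip-vi-mi-p
1. f -> v, k -> g, p -> b, s -> z, t -> d / _ Z: fires at position(s) 7: foluribvimip
2. 0 -> e / C _ C #: no change
surface: foluribvimip

cell NUM=gu, CASE=ra, RANK=ne, SUR=fe:
underlying: folur-ip-vi-ur-bg
1. f -> v, k -> g, p -> b, s -> z, t -> d / _ Z: fires at position(s) 7: foluribviurbg
2. 0 -> e / C _ C #: inserts after position(s) 12: foluribviurbeg
surface: foluribviurbeg

cell NUM=ta, CASE=ra, RANK=du, SUR=fe:
underlying: folur-ip-vi-za-p
1. f -> v, k -> g, p -> b, s -> z, t -> d / _ Z: fires at position(s) 7: foluribvizap
2. 0 -> e / C _ C #: no change
surface: foluribvizap

cell NUM=gu, CASE=mi, RANK=em, SUR=lu:
underlying: folur-r-ra-mi-bg
1. f -> v, k -> g, p -> b, s -> z, t -> d / _ Z: no change
2. 0 -> e / C _ C #: inserts after position(s) 11: folurrramibeg
surface: folurrramibeg

cell NUM=gu, CASE=so, RANK=du, SUR=ra:
underlying: folur-ore-un-za-bg
1. f -> v, k -> g, p -> b, s -> z, t -> d / _ Z: no change
2. 0 -> e / C _ C #: inserts after position(s) 13: foluroreunzabeg
surface: foluroreunzabeg


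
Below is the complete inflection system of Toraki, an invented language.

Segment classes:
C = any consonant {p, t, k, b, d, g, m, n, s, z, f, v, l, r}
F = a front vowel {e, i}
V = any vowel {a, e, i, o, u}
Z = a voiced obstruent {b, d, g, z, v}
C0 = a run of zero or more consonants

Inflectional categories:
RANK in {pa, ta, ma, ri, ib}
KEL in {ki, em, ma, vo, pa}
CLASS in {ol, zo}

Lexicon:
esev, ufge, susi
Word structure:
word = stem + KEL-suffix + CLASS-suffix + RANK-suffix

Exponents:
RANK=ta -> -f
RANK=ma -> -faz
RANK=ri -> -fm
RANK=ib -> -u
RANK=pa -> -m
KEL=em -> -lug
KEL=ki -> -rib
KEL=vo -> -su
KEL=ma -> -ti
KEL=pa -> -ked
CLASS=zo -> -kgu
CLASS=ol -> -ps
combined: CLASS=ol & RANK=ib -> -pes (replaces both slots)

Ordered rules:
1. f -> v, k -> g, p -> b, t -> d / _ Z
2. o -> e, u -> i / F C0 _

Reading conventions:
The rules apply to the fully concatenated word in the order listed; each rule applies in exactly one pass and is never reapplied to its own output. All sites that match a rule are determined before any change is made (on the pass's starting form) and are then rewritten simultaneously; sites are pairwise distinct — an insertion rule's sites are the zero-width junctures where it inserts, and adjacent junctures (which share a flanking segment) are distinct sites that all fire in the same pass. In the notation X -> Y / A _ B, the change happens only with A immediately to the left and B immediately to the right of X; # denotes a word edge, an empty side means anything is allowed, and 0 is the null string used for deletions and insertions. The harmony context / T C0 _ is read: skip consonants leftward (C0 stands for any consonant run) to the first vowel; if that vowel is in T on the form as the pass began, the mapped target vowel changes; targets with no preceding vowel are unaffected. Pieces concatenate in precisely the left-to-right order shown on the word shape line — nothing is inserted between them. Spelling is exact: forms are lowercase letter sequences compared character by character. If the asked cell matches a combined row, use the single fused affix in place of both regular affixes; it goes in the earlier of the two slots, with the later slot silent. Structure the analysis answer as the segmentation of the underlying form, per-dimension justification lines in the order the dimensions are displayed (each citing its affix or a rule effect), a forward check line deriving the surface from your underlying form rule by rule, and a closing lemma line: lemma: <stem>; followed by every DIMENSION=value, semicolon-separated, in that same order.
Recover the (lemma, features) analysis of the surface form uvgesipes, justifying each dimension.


underlying: ufge-su-pes
RANK=ib - signalled by the combined affix row
KEL=vo - signalled by the affix -su
CLASS=ol - signalled by the combined affix row
check: ufgesupes -> uvgesupes -> uvgesipes
lemma: ufge; RANK=ib; KEL=vo; CLASS=ol


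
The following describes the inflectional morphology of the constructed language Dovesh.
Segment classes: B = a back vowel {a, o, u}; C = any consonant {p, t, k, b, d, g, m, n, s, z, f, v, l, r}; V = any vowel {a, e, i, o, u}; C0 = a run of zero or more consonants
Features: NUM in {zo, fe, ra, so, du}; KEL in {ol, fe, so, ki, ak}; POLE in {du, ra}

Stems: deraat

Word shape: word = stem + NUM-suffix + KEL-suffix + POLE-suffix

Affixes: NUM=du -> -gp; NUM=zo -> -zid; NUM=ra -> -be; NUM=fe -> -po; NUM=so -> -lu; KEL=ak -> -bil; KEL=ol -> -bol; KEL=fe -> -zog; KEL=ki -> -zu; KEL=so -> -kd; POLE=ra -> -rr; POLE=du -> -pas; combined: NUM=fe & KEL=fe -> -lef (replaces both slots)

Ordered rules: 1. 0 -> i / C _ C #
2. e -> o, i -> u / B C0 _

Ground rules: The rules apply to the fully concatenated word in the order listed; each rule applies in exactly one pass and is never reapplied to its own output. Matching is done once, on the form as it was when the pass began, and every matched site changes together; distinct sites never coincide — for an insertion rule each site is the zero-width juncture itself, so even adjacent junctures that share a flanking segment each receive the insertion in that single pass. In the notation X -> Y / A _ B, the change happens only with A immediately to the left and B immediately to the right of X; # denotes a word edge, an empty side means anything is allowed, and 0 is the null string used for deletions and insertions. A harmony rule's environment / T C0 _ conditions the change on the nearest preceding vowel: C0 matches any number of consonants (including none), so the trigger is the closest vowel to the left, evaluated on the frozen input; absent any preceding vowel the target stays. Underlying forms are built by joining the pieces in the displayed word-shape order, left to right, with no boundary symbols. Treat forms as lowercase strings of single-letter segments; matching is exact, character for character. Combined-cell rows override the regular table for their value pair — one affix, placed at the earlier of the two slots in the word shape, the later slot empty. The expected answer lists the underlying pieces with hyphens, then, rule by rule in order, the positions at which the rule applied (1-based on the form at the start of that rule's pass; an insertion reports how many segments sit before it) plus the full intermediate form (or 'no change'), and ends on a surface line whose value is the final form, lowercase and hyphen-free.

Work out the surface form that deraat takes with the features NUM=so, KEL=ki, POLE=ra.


underlying: deraat-lu-zu-rr
1. 0 -> i / C _ C #: inserts after position(s) 11: deraatluzurir
2. e -> o, i -> u / B C0 _: fires at position(s) 12: deraatluzurur
surface: deraatluzurur


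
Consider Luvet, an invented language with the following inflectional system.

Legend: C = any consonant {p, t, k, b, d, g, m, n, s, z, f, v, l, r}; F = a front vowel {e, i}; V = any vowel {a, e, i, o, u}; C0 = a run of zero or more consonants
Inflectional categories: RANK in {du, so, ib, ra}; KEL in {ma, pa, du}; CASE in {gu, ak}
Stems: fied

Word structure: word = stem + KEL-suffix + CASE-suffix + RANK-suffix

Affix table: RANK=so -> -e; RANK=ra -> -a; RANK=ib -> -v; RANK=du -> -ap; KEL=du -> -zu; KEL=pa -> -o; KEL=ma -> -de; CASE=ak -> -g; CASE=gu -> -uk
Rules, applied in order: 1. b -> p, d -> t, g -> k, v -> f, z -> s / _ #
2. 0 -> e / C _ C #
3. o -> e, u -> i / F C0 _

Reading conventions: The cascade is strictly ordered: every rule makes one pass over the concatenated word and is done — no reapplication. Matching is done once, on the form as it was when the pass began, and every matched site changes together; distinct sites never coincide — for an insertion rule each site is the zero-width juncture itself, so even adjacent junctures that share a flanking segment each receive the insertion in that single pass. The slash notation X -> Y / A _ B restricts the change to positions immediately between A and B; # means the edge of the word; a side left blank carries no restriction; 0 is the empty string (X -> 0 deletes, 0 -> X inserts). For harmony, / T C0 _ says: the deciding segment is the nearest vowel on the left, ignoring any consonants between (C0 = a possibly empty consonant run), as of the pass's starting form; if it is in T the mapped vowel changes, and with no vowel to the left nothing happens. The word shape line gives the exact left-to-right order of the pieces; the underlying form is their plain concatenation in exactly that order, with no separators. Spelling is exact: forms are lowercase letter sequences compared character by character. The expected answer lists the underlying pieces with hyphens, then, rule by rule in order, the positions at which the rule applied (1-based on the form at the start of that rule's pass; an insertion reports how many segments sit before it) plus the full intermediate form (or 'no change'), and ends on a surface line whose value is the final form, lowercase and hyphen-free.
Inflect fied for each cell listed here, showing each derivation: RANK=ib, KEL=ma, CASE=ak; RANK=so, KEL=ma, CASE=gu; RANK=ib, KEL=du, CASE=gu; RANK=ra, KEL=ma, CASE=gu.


cell RANK=ib, KEL=ma, CASE=ak:
underlying: fied-de-g-v
1. b -> p, d -> t, g -> k, v -> f, z -> s / _ #: fires at position(s) 8: fieddegf
2. 0 -> e / C _ C #: inserts after position(s) 7: fieddegef
3. o -> e, u -> i / F C0 _: no change
surface: fieddegef

cell RANK=so, KEL=ma, CASE=gu:
underlying: fied-de-uk-e
1. b -> p, d -> t, g -> k, v -> f, z -> s / _ #: no change
2. 0 -> e / C _ C #: no change
3. o -> e, u -> i / F C0 _: fires at position(s) 7: fieddeike
surface: fieddeike

cell RANK=ib, KEL=du, CASE=gu:
underlying: fied-zu-uk-v
1. b -> p, d -> t, g -> k, v -> f, z -> s / _ #: fires at position(s) 9: fiedzuukf
2. 0 -> e / C _ C #: inserts after position(s) 8: fiedzuukef
3. o -> e, u -> i / F C0 _: fires at position(s) 6: fiedziukef
surface: fiedziukef

cell RANK=ra, KEL=ma, CASE=gu:
underlying: fied-de-uk-a
1. b -> p, d -> t, g -> k, v -> f, z -> s / _ #: no change
2. 0 -> e / C _ C #: no change
3. o -> e, u -> i / F C0 _: fires at position(s) 7: fieddeika
surface: fieddeika


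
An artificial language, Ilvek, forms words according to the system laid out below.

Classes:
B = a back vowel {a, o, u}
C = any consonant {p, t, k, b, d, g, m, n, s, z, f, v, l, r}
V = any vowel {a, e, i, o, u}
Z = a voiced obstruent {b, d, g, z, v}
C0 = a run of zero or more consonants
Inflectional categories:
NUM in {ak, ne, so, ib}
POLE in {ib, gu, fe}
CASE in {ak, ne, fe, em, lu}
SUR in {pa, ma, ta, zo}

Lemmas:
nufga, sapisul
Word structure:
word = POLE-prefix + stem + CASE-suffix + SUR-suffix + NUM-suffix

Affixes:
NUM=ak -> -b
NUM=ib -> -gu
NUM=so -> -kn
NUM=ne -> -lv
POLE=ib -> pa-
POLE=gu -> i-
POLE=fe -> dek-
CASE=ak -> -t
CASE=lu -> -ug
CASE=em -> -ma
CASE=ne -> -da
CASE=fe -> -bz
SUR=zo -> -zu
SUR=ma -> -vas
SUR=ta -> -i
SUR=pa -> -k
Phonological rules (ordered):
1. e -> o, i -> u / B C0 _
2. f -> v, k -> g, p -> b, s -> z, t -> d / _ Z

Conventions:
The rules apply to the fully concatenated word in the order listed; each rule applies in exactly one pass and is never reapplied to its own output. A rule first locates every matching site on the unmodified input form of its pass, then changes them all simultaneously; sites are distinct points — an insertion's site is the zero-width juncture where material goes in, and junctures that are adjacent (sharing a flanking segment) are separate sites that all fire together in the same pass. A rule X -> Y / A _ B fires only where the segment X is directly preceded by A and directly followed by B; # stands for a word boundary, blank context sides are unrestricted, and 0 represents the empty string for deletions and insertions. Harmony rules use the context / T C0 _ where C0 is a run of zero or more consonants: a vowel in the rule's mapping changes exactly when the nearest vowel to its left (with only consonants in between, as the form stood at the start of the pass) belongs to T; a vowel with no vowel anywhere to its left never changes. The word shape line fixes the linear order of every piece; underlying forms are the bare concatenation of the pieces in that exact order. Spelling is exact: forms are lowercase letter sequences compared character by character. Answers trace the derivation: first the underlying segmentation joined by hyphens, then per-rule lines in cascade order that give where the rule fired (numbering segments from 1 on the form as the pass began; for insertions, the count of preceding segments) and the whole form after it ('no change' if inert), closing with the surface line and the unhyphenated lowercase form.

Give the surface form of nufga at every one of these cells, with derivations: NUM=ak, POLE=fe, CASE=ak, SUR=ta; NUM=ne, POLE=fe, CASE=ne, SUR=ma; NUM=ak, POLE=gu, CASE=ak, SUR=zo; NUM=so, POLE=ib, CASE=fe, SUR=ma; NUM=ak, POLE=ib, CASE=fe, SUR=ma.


cell NUM=ak, POLE=fe, CASE=ak, SUR=ta:
underlying: dek-nufga-t-i-b
1. e -> o, i -> u / B C0 _: fires at position(s) 10: deknufgatub
2. f -> v, k -> g, p -> b, s -> z, t -> d / _ Z: fires at position(s) 6: deknuvgatub
surface: deknuvgatub

cell NUM=ne, POLE=fe, CASE=ne, SUR=ma:
underlying: dek-nufga-da-vas-lv
1. e -> o, i -> u / B C0 _: no change
2. f -> v, k -> g, p -> b, s -> z, t -> d / _ Z: fires at position(s) 6: deknuvgadavaslv
surface: deknuvgadavaslv

cell NUM=ak, POLE=gu, CASE=ak, SUR=zo:
underlying: i-nufga-t-zu-b
1. e -> o, i -> u / B C0 _: no change
2. f -> v, k -> g, p -> b, s -> z, t -> d / _ Z: fires at position(s) 4, 7: inuvgadzub
surface: inuvgadzub

cell NUM=so, POLE=ib, CASE=fe, SUR=ma:
underlying: pa-nufga-bz-vas-kn
1. e -> o, i -> u / B C0 _: no change
2. f -> v, k -> g, p -> b, s -> z, t -> d / _ Z: fires at position(s) 5: panuvgabzvaskn
surface: panuvgabzvaskn

cell NUM=ak, POLE=ib, CASE=fe, SUR=ma:
underlying: pa-nufga-bz-vas-b
1. e -> o, i -> u / B C0 _: no change
2. f -> v, k -> g, p -> b, s -> z, t -> d / _ Z: fires at position(s) 5, 12: panuvgabzvazb
surface: panuvgabzvazb


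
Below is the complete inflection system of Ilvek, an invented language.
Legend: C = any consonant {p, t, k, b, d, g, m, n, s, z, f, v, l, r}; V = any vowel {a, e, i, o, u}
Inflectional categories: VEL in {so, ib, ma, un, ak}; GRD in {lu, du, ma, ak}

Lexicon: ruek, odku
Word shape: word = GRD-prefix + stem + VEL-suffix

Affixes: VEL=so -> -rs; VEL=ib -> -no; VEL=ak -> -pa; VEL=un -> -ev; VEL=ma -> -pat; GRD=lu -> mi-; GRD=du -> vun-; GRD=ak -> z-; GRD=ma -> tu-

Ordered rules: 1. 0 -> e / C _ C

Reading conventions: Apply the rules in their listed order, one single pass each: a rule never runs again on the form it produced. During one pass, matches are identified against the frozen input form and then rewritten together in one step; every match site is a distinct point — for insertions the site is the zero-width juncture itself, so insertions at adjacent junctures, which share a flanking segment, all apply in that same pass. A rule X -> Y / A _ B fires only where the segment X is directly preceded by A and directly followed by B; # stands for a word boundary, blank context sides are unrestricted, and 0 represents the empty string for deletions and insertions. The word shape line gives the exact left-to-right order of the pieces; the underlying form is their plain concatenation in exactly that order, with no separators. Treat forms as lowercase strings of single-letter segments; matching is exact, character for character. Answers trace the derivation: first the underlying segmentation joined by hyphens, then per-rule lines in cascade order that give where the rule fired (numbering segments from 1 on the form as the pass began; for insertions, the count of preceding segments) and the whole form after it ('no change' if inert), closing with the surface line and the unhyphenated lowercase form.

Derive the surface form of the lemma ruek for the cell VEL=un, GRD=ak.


underlying: z-ruek-ev
1. 0 -> e / C _ C: inserts after position(s) 1: zeruekev
surface: zeruekev


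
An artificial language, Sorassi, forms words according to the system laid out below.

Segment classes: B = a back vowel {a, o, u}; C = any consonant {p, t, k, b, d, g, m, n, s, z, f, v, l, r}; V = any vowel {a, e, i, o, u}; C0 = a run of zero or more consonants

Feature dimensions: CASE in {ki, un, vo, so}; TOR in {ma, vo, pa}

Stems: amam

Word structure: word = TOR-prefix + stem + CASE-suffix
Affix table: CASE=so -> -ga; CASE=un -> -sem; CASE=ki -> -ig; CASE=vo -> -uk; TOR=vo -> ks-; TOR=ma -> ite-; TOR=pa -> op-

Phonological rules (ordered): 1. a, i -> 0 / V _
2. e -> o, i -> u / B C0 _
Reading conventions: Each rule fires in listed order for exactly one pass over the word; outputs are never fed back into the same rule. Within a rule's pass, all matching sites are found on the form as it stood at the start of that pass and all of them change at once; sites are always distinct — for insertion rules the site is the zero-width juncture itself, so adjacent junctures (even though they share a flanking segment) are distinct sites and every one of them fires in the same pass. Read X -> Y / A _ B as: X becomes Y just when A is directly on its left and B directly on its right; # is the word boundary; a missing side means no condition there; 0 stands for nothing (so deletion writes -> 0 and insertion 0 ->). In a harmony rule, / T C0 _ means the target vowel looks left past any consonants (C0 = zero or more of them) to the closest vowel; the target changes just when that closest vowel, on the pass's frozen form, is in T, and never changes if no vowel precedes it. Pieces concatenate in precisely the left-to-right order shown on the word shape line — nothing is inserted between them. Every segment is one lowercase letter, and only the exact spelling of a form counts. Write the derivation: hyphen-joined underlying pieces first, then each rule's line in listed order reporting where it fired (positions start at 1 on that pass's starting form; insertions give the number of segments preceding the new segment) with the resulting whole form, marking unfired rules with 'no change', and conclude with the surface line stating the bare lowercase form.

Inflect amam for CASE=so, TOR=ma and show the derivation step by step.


underlying: ite-amam-ga
1. a, i -> 0 / V _: fires at position(s) 4: itemamga
2. e -> o, i -> u / B C0 _: no change
surface: itemamga


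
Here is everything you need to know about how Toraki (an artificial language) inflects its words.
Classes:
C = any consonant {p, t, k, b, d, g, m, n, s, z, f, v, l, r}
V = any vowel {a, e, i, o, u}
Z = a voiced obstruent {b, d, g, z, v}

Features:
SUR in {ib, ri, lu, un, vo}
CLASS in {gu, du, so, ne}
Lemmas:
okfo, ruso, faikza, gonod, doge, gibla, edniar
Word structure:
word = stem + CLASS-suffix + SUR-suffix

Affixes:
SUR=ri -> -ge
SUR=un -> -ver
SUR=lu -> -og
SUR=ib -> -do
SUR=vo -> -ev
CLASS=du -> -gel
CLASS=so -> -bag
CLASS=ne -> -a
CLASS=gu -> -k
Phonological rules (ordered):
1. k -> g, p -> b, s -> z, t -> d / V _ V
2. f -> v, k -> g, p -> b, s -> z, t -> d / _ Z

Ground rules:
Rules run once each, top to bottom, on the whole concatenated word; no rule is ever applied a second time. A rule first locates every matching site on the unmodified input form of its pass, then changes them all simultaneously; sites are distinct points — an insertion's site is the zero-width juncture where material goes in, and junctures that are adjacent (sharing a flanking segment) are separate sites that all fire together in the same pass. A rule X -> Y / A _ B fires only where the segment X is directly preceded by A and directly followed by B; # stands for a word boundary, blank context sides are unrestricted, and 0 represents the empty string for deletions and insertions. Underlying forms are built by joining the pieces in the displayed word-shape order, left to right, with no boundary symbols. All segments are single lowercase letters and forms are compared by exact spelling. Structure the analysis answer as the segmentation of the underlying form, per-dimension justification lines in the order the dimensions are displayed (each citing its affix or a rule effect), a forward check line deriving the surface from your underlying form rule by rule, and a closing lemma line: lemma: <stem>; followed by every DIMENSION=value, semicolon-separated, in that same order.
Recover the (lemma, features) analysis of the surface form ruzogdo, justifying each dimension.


underlying: ruso-k-do
SUR=ib - signalled by the affix -do
CLASS=gu - signalled by the affix -k
check: rusokdo -> ruzokdo -> ruzogdo
lemma: ruso; SUR=ib; CLASS=gu


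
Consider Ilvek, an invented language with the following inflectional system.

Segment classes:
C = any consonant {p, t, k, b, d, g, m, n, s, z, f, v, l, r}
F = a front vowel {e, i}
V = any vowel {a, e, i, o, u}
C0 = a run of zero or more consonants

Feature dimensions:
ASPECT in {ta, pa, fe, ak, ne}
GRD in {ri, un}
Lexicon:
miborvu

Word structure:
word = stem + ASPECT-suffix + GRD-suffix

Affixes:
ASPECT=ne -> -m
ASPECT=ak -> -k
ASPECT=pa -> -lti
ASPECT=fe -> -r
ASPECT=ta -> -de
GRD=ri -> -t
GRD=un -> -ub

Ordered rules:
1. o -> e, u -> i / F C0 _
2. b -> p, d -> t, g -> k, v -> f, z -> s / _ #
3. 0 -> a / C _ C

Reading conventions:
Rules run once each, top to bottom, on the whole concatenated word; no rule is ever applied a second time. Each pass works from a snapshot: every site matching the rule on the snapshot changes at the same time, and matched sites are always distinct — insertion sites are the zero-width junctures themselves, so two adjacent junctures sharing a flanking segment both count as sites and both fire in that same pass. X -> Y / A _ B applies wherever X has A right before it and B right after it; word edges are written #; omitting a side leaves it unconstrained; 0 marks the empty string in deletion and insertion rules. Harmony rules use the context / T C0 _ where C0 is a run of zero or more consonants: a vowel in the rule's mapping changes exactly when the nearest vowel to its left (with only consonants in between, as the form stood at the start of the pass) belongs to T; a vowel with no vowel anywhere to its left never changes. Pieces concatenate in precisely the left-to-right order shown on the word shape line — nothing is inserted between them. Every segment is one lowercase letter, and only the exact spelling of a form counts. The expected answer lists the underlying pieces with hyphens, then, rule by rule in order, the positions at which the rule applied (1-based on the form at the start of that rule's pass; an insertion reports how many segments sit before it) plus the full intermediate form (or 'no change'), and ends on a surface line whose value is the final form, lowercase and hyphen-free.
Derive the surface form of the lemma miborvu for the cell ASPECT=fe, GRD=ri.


underlying: miborvu-r-t
1. o -> e, u -> i / F C0 _: fires at position(s) 4: mibervurt
2. b -> p, d -> t, g -> k, v -> f, z -> s / _ #: no change
3. 0 -> a / C _ C: inserts after position(s) 5, 8: miberavurat
surface: miberavurat


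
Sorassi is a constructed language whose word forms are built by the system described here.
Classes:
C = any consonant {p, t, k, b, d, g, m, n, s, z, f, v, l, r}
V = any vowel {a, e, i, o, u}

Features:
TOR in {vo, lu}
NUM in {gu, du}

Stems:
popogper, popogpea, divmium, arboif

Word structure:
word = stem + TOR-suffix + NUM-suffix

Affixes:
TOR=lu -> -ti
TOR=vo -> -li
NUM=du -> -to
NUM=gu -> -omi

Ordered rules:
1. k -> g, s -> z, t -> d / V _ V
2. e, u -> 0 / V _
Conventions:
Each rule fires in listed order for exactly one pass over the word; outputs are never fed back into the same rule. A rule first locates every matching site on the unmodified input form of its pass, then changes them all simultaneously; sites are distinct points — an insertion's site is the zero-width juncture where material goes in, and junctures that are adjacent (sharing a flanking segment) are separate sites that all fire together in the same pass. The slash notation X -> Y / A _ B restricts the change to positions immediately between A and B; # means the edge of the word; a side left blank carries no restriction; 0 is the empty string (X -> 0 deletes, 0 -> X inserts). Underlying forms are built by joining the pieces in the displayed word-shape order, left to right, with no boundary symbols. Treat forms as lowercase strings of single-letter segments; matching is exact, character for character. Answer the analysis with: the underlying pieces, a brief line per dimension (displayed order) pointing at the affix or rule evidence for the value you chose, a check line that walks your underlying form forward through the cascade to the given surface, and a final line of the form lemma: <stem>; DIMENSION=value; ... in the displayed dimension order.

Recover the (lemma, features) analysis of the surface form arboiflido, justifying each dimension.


underlying: arboif-li-to
TOR=vo - signalled by the affix -li
NUM=du - signalled by the affix -to
check: arboiflito -> arboiflido -> arboiflido
lemma: arboif; TOR=vo; NUM=du


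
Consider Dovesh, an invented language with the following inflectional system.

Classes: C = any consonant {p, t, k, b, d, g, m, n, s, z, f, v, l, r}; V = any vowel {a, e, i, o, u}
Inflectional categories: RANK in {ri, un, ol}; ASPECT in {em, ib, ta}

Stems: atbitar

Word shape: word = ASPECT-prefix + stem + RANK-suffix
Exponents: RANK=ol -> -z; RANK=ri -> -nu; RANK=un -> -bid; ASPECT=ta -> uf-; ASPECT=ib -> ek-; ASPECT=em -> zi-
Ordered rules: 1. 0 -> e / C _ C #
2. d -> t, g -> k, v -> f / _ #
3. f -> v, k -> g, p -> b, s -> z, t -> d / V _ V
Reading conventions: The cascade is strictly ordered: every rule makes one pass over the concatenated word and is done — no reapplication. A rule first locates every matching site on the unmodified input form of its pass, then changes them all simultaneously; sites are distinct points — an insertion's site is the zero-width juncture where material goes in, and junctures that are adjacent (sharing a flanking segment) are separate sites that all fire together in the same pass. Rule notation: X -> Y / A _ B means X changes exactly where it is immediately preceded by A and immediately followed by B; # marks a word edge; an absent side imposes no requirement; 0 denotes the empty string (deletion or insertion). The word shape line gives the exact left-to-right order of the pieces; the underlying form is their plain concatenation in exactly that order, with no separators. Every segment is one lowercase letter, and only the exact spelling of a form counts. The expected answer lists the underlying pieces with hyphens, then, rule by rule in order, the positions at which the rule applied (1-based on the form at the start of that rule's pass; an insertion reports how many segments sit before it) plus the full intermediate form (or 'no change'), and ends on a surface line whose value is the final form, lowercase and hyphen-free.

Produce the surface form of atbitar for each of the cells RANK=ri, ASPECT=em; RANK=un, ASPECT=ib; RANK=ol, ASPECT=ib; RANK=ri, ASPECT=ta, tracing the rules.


cell RANK=ri, ASPECT=em:
underlying: zi-atbitar-nu
1. 0 -> e / C _ C #: no change
2. d -> t, g -> k, v -> f / _ #: no change
3. f -> v, k -> g, p -> b, s -> z, t -> d / V _ V: fires at position(s) 7: ziatbidarnu
surface: ziatbidarnu

cell RANK=un, ASPECT=ib:
underlying: ek-atbitar-bid
1. 0 -> e / C _ C #: no change
2. d -> t, g -> k, v -> f / _ #: fires at position(s) 12: ekatbitarbit
3. f -> v, k -> g, p -> b, s -> z, t -> d / V _ V: fires at position(s) 2, 7: egatbidarbit
surface: egatbidarbit

cell RANK=ol, ASPECT=ib:
underlying: ek-atbitar-z
1. 0 -> e / C _ C #: inserts after position(s) 9: ekatbitarez
2. d -> t, g -> k, v -> f / _ #: no change
3. f -> v, k -> g, p -> b, s -> z, t -> d / V _ V: fires at position(s) 2, 7: egatbidarez
surface: egatbidarez

cell RANK=ri, ASPECT=ta:
underlying: uf-atbitar-nu
1. 0 -> e / C _ C #: no change
2. d -> t, g -> k, v -> f / _ #: no change
3. f -> v, k -> g, p -> b, s -> z, t -> d / V _ V: fires at position(s) 2, 7: uvatbidarnu
surface: uvatbidarnu
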